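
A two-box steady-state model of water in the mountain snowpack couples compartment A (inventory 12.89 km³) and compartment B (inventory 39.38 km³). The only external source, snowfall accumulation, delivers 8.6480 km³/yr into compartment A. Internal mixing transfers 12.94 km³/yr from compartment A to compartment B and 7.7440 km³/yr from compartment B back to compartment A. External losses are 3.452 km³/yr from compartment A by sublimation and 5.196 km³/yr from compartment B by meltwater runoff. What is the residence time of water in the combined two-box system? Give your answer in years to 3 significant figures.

6.04 yr

For the system as a whole, the A↔B exchange is internal and contributes nothing to the throughput; only the external sinks remove mass.
M_total = 12.89 + 39.38 = 52.270 km³.
ΣF_external_out = 3.452 + 5.196 = 8.6480 km³/yr.
τ = M_total / ΣF_ext = 52.270 / 8.6480 = 6.044 yr.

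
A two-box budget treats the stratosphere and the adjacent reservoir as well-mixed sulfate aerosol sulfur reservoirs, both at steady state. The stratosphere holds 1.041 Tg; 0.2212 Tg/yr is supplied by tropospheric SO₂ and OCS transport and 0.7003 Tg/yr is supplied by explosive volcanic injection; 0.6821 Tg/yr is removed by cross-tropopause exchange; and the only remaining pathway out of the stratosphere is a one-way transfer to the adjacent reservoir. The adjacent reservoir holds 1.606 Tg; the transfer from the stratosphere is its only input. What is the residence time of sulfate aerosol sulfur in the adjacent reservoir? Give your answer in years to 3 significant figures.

6.71 yr

Balance the stratosphere: ΣF_in = 0.2212 + 0.7003 = 0.92150 Tg/yr.
Transfer to the adjacent reservoir = ΣF_in − (0.6821) = 0.23940 Tg/yr.
At steady state the output of the adjacent reservoir equals its input, 0.23940 Tg/yr.
τ = M / F = 1.606 / 0.23940 = 6.708 yr.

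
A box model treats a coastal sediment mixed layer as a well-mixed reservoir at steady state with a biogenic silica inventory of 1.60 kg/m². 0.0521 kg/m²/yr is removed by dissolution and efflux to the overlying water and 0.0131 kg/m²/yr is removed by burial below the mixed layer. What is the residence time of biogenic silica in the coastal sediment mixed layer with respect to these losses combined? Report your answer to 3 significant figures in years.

Total removal = 0.05210 + 0.01310 = 0.065200 kg/m²/yr.
τ = M / ΣF_out = 1.60 / 0.065200 = 24.54 yr.

24.5 yr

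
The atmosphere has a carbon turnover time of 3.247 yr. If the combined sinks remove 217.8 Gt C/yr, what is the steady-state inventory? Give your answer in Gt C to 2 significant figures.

τ = M/F ⇒ M = τ × F = 3.247 × 217.8 = 707.2 Gt C.

710 Gt C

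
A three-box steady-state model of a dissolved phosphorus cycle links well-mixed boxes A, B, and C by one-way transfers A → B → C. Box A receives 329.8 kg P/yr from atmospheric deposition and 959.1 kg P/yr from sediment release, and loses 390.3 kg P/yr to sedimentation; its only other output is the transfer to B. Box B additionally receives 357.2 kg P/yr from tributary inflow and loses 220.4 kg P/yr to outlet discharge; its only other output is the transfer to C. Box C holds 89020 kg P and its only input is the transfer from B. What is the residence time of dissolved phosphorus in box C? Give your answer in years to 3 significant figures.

Box A: F(A→B) = (329.8 + 959.1) − 390.3 = 898.60 kg P/yr.
Box B: F(B→C) = (898.60 + 357.2) − 220.4 = 1035.4 kg P/yr.
Box C throughput = its input = 1035.4 kg P/yr; τ = 89020 / 1035.4 = 85.98 yr.

86.0 yr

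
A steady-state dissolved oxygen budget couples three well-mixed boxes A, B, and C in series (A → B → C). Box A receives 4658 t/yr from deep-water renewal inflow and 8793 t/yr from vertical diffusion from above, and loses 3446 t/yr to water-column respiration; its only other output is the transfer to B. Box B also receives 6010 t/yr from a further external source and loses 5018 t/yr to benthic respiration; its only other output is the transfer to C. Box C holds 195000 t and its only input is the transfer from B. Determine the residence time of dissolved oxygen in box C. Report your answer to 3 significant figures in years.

Box A: F(A→B) = (4658 + 8793) − 3446 = 10005 t/yr.
Box B: F(B→C) = (10005 + 6010) − 5018 = 10997 t/yr.
Box C throughput = its input = 10997 t/yr; τ = 195000 / 10997 = 17.73 yr.

17.7 yr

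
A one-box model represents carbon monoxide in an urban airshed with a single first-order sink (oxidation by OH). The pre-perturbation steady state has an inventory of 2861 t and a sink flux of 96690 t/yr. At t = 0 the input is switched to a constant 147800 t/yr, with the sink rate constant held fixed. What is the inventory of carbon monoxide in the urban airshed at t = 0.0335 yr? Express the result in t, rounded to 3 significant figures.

3890 t

The sink rate constant is k = F₀/M₀ = 96690/2861 = 33.80 yr⁻¹.
Solving dM/dt = F₁ − kM with M(0) = M₀ gives M(t) = F₁/k + (M₀ − F₁/k)·e^(−kt).
F₁/k = 147800/33.80 = 4373.3 t; kt = 33.80 × 0.0335 = 1.132, e^(−kt) = 0.3223.
M(0.0335) = 4373.3 + (2861 − 4373.3) × 0.3223 = 4373.3 − 487.5 = 3885.8 t.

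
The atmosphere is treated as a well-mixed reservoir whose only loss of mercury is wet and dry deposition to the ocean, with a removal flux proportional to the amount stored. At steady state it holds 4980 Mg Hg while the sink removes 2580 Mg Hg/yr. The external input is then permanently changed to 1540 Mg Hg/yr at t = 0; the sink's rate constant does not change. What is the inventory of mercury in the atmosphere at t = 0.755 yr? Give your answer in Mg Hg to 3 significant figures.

The sink rate constant is k = F₀/M₀ = 2580/4980 = 0.5181 yr⁻¹.
Solving dM/dt = F₁ − kM with M(0) = M₀ gives M(t) = F₁/k + (M₀ − F₁/k)·e^(−kt).
F₁/k = 1540/0.5181 = 2972.6 Mg Hg; kt = 0.5181 × 0.755 = 0.3911, e^(−kt) = 0.6763.
M(0.755) = 2972.6 + (4980 − 2972.6) × 0.6763 = 2972.6 + 1358 = 4330.2 Mg Hg.

4330 Mg Hg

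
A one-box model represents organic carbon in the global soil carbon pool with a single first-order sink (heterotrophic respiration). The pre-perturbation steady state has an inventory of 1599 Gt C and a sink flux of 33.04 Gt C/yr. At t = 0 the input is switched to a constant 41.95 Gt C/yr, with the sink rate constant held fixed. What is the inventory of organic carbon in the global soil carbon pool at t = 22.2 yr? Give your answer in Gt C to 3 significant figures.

1760 Gt C

The sink rate constant is k = F₀/M₀ = 33.04/1599 = 0.02066 yr⁻¹.
Solving dM/dt = F₁ − kM with M(0) = M₀ gives M(t) = F₁/k + (M₀ − F₁/k)·e^(−kt).
F₁/k = 41.95/0.02066 = 2030.2 Gt C; kt = 0.02066 × 22.2 = 0.4587, e^(−kt) = 0.6321.
M(22.2) = 2030.2 + (1599 − 2030.2) × 0.6321 = 2030.2 − 272.6 = 1757.6 Gt C.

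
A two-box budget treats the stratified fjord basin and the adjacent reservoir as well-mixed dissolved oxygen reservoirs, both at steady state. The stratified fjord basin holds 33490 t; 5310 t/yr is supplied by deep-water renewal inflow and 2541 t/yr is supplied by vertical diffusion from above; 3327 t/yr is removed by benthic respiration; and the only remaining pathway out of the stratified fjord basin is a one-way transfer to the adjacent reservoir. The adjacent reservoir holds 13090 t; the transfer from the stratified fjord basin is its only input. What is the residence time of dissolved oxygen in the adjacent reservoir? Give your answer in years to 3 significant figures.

Balance the stratified fjord basin: ΣF_in = 5310 + 2541 = 7851.0 t/yr.
Transfer to the adjacent reservoir = ΣF_in − (3327) = 4524.0 t/yr.
At steady state the output of the adjacent reservoir equals its input, 4524.0 t/yr.
τ = M / F = 13090 / 4524.0 = 2.893 yr.

2.89 yr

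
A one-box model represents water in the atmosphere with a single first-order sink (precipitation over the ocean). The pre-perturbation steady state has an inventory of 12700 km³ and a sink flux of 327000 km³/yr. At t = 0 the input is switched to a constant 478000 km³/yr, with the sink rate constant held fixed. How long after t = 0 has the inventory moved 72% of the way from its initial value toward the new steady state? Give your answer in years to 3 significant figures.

τ = M₀/F₀ = 12700/327000 = 0.03884 yr.
The remaining gap fraction is e^(−t/τ); 72% covered ⇒ e^(−t/τ) = 0.280.
t = −τ ln(0.280) = 0.03884 × 1.273 = 0.04944 yr.

0.0494 yr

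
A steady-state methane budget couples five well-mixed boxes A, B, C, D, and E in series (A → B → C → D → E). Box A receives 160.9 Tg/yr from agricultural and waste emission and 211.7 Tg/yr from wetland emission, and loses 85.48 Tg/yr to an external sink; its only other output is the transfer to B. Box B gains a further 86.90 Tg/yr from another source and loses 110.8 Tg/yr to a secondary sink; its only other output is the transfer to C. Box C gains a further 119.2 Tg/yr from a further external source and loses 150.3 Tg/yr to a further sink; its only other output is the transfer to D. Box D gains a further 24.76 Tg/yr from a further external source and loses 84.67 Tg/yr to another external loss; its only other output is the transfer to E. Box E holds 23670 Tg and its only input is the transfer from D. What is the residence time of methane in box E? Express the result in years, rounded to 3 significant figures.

137 yr

Box A: F(A→B) = (160.9 + 211.7) − 85.48 = 287.12 Tg/yr.
Box B: F(B→C) = (287.12 + 86.90) − 110.8 = 263.22 Tg/yr.
Box C: F(C→D) = (263.22 + 119.2) − 150.3 = 232.12 Tg/yr.
Box D: F(D→E) = (232.12 + 24.76) − 84.67 = 172.21 Tg/yr.
Box E throughput = its input = 172.21 Tg/yr; τ = 23670 / 172.21 = 137.4 yr.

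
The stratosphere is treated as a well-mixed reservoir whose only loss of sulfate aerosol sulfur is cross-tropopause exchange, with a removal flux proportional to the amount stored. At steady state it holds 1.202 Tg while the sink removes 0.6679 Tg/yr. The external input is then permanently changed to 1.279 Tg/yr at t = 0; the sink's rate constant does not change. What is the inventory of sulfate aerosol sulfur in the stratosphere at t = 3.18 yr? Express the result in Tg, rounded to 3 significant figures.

2.11 Tg

Residence time τ = M₀/F₀ = 1.800 yr. The eventual steady state is M_∞ = M₀·(F₁/F₀) = 1.202 × 1.279/0.6679 = 2.3018 Tg.
The anomaly ΔM(t) = M(t) − M_∞ decays as ΔM₀·e^(−t/τ) with ΔM₀ = 1.202 − 2.3018 = −1.100 Tg.
At t = 3.18 yr, e^(−t/τ) = e^(−1.767) = 0.1708, so ΔM = −0.1879 Tg and M = 2.3018 − 0.1879 = 2.1139 Tg.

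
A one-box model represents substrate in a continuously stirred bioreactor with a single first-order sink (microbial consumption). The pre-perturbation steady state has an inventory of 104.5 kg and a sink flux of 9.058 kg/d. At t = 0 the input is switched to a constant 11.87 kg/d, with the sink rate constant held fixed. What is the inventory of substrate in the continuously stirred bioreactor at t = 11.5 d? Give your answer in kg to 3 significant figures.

τ = M₀/F₀ = 104.5/9.058 = 11.54 d; rate constant k = 1/τ.
New steady state M_∞ = F₁/k = F₁·τ = 11.87 × 11.54 = 136.94 kg.
M(t) = M_∞ + (M₀ − M_∞)·e^(−t/τ); t/τ = 11.5/11.54 = 0.9968, so e^(−t/τ) = 0.3691.
M(t) = 136.94 − 32.44 × 0.3691 = 124.97 kg.

125 kg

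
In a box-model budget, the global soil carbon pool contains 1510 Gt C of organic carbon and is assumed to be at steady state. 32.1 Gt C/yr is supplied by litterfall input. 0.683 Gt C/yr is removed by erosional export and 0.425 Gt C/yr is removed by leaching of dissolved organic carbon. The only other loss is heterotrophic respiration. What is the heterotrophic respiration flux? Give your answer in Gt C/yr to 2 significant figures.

31 Gt C/yr

At steady state ΣF_in = ΣF_out.
ΣF_in = 32.100 Gt C/yr.
Heterotrophic respiration flux = ΣF_in − (0.683 + 0.425) = 32.100 − 1.108 = 30.99 Gt C/yr.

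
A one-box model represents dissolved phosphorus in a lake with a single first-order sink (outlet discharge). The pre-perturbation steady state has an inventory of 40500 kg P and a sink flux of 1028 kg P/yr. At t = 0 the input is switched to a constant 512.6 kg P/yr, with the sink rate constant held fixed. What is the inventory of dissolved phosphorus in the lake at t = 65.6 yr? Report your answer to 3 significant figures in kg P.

τ = M₀/F₀ = 40500/1028 = 39.40 yr; rate constant k = 1/τ.
New steady state M_∞ = F₁/k = F₁·τ = 512.6 × 39.40 = 20195 kg P.
M(t) = M_∞ + (M₀ − M_∞)·e^(−t/τ); t/τ = 65.6/39.40 = 1.665, so e^(−t/τ) = 0.1892.
M(t) = 20195 + 20310 × 0.1892 = 24036 kg P.

24000 kg P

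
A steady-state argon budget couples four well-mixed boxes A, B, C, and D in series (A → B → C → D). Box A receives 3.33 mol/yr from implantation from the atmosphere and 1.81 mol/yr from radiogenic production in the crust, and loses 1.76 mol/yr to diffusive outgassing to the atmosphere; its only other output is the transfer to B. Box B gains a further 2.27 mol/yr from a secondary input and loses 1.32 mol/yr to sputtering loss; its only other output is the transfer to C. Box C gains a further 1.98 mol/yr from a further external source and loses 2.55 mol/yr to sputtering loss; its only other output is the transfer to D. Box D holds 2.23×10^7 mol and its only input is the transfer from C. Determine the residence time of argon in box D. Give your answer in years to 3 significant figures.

Box A: F(A→B) = (3.33 + 1.81) − 1.76 = 3.3800 mol/yr.
Box B: F(B→C) = (3.3800 + 2.27) − 1.32 = 4.3300 mol/yr.
Box C: F(C→D) = (4.3300 + 1.98) − 2.55 = 3.7600 mol/yr.
Box D throughput = its input = 3.7600 mol/yr; τ = 2.23×10^7 / 3.7600 = 5.931×10^6 yr.

5.93×10^6 yr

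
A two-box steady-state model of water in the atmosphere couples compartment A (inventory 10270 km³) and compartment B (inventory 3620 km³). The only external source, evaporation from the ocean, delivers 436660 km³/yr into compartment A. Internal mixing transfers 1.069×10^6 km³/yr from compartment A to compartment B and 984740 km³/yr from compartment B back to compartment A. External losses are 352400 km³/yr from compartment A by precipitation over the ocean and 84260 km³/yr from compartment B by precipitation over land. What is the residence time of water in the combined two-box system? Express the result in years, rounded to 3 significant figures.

0.0318 yr

For the system as a whole, the A↔B exchange is internal and contributes nothing to the throughput; only the external sinks remove mass.
M_total = 10270 + 3620 = 13890 km³.
ΣF_external_out = 352400 + 84260 = 436660 km³/yr.
τ = M_total / ΣF_ext = 13890 / 436660 = 0.03181 yr.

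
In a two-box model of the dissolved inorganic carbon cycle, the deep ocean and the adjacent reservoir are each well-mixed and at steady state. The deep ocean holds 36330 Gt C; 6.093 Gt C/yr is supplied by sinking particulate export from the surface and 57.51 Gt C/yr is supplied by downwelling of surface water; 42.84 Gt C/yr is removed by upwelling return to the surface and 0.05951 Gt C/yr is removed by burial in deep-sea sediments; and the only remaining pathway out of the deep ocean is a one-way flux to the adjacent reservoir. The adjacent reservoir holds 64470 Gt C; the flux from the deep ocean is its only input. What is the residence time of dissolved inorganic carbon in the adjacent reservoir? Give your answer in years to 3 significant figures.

Balance the deep ocean: ΣF_in = 6.093 + 57.51 = 63.603 Gt C/yr.
Flux to the adjacent reservoir = ΣF_in − (42.84 + 0.05951) = 20.703 Gt C/yr.
At steady state the output of the adjacent reservoir equals its input, 20.703 Gt C/yr.
τ = M / F = 64470 / 20.703 = 3114 yr.

3110 yr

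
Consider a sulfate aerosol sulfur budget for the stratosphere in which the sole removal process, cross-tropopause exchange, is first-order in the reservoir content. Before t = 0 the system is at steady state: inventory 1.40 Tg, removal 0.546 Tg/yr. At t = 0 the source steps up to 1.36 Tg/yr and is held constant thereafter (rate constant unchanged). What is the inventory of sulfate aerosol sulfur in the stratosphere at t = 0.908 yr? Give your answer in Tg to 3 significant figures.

2.02 Tg

The sink rate constant is k = F₀/M₀ = 0.546/1.40 = 0.3900 yr⁻¹.
Solving dM/dt = F₁ − kM with M(0) = M₀ gives M(t) = F₁/k + (M₀ − F₁/k)·e^(−kt).
F₁/k = 1.36/0.3900 = 3.4872 Tg; kt = 0.3900 × 0.908 = 0.3541, e^(−kt) = 0.7018.
M(0.908) = 3.4872 + (1.40 − 3.4872) × 0.7018 = 3.4872 − 1.465 = 2.0224 Tg.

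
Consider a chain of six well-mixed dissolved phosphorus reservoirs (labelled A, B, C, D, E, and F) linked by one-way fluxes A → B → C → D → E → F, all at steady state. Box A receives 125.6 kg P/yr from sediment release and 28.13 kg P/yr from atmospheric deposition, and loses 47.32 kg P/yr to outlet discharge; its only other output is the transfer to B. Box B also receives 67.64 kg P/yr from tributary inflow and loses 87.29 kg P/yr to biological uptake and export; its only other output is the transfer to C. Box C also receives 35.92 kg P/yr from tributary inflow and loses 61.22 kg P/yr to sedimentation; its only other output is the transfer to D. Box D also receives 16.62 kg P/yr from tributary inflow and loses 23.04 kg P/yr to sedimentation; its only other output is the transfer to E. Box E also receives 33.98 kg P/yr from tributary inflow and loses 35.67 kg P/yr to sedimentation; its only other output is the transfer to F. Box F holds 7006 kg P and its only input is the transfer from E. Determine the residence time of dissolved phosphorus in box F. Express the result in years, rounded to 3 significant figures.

131 yr

Box A: F(A→B) = (125.6 + 28.13) − 47.32 = 106.41 kg P/yr.
Box B: F(B→C) = (106.41 + 67.64) − 87.29 = 86.760 kg P/yr.
Box C: F(C→D) = (86.760 + 35.92) − 61.22 = 61.460 kg P/yr.
Box D: F(D→E) = (61.460 + 16.62) − 23.04 = 55.040 kg P/yr.
Box E: F(E→F) = (55.040 + 33.98) − 35.67 = 53.350 kg P/yr.
Box F throughput = its input = 53.350 kg P/yr; τ = 7006 / 53.350 = 131.3 yr.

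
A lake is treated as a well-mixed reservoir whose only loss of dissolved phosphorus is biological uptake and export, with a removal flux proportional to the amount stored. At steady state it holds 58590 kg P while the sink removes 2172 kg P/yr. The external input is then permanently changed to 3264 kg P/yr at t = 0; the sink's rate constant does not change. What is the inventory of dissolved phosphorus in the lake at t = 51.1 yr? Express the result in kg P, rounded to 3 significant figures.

Residence time τ = M₀/F₀ = 26.98 yr. The eventual steady state is M_∞ = M₀·(F₁/F₀) = 58590 × 3264/2172 = 88047 kg P.
The anomaly ΔM(t) = M(t) − M_∞ decays as ΔM₀·e^(−t/τ) with ΔM₀ = 58590 − 88047 = −29460 kg P.
At t = 51.1 yr, e^(−t/τ) = e^(−1.894) = 0.1504, so ΔM = −4431 kg P and M = 88047 − 4431 = 83616 kg P.

83600 kg P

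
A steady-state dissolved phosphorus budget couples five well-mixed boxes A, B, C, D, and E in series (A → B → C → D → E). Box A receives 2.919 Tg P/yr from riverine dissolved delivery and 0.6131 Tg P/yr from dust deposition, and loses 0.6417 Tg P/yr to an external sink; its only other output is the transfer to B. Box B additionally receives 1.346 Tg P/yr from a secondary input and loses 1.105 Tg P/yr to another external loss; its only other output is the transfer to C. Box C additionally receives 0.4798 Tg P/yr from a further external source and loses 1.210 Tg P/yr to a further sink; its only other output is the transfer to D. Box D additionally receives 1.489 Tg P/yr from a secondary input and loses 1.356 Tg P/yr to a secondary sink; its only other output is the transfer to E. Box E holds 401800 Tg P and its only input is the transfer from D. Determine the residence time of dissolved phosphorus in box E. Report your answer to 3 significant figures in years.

159000 yr

Box A: F(A→B) = (2.919 + 0.6131) − 0.6417 = 2.8904 Tg P/yr.
Box B: F(B→C) = (2.8904 + 1.346) − 1.105 = 3.1314 Tg P/yr.
Box C: F(C→D) = (3.1314 + 0.4798) − 1.210 = 2.4012 Tg P/yr.
Box D: F(D→E) = (2.4012 + 1.489) − 1.356 = 2.5342 Tg P/yr.
Box E throughput = its input = 2.5342 Tg P/yr; τ = 401800 / 2.5342 = 158600 yr.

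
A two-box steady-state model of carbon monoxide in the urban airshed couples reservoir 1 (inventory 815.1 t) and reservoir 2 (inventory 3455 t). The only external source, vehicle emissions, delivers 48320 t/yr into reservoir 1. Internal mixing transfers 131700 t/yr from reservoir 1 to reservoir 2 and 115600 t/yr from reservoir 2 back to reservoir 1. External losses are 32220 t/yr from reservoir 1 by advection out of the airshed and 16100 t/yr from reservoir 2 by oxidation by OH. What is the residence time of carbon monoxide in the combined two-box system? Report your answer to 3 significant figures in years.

Treat the two boxes together as one reservoir: the mixing fluxes between them are internal recycling, so τ = ΣM / Σ(external losses).
M_total = 815.1 + 3455 = 4270.1 t.
ΣF_external_out = 32220 + 16100 = 48320 t/yr.
τ = M_total / ΣF_ext = 4270.1 / 48320 = 0.08837 yr.

0.0884 yr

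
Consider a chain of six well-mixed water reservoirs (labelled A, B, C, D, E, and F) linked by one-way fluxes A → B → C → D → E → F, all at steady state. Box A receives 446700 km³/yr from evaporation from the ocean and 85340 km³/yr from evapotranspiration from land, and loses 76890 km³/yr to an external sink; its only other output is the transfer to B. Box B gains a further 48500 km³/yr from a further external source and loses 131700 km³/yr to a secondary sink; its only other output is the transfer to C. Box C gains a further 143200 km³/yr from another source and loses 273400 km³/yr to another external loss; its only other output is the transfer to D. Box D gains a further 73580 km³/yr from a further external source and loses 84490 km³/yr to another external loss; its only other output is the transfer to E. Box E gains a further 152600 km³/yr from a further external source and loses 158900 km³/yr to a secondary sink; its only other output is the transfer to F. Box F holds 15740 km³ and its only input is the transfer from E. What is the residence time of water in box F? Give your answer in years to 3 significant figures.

Box A: F(A→B) = (446700 + 85340) − 76890 = 455150 km³/yr.
Box B: F(B→C) = (455150 + 48500) − 131700 = 371950 km³/yr.
Box C: F(C→D) = (371950 + 143200) − 273400 = 241750 km³/yr.
Box D: F(D→E) = (241750 + 73580) − 84490 = 230840 km³/yr.
Box E: F(E→F) = (230840 + 152600) − 158900 = 224540 km³/yr.
Box F throughput = its input = 224540 km³/yr; τ = 15740 / 224540 = 0.07010 yr.

0.0701 yr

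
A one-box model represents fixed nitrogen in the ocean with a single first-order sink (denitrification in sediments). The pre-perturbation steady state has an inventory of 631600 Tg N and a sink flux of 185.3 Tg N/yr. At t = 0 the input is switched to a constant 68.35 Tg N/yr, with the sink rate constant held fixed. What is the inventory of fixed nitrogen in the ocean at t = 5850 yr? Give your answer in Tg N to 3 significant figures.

305000 Tg N

τ = M₀/F₀ = 631600/185.3 = 3409 yr; rate constant k = 1/τ.
New steady state M_∞ = F₁/k = F₁·τ = 68.35 × 3409 = 232970 Tg N.
M(t) = M_∞ + (M₀ − M_∞)·e^(−t/τ); t/τ = 5850/3409 = 1.716, so e^(−t/τ) = 0.1797.
M(t) = 232970 + 398600 × 0.1797 = 304620 Tg N.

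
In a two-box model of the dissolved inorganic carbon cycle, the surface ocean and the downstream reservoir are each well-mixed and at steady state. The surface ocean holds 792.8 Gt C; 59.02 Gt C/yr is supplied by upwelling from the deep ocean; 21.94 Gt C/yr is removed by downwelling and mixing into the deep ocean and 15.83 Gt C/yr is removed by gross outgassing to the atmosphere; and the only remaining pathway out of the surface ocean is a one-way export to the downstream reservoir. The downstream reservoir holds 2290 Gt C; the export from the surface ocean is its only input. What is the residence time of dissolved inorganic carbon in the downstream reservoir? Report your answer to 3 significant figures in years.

108 yr

Balance the surface ocean: ΣF_in = 59.020 Gt C/yr.
Export to the downstream reservoir = ΣF_in − (21.94 + 15.83) = 21.250 Gt C/yr.
At steady state the output of the downstream reservoir equals its input, 21.250 Gt C/yr.
τ = M / F = 2290 / 21.250 = 107.8 yr.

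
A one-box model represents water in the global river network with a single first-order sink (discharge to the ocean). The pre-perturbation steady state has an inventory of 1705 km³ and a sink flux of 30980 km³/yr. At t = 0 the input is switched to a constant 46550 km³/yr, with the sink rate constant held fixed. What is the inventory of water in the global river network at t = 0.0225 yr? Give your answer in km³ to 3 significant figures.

The sink rate constant is k = F₀/M₀ = 30980/1705 = 18.17 yr⁻¹.
Solving dM/dt = F₁ − kM with M(0) = M₀ gives M(t) = F₁/k + (M₀ − F₁/k)·e^(−kt).
F₁/k = 46550/18.17 = 2561.9 km³; kt = 18.17 × 0.0225 = 0.4088, e^(−kt) = 0.6644.
M(0.0225) = 2561.9 + (1705 − 2561.9) × 0.6644 = 2561.9 − 569.4 = 1992.6 km³.

1990 km³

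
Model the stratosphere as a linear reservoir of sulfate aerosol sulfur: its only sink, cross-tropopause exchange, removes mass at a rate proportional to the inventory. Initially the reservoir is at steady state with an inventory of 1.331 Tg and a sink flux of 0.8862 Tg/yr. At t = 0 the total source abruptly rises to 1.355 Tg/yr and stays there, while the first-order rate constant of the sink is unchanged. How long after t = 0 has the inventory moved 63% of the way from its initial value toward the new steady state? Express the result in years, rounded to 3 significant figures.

1.49 yr

τ = M₀/F₀ = 1.331/0.8862 = 1.502 yr.
The remaining gap fraction is e^(−t/τ); 63% covered ⇒ e^(−t/τ) = 0.370.
t = −τ ln(0.370) = 1.502 × 0.9943 = 1.493 yr.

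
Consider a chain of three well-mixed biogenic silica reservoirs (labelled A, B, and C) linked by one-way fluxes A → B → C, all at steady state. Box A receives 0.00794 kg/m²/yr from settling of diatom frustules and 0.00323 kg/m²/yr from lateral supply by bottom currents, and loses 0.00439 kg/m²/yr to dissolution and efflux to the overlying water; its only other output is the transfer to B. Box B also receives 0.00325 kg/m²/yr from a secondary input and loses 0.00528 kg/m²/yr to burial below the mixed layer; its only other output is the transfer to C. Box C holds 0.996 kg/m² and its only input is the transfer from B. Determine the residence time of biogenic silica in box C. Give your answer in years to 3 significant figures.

210 yr

Box A: F(A→B) = (0.00794 + 0.00323) − 0.00439 = 0.0067800 kg/m²/yr.
Box B: F(B→C) = (0.0067800 + 0.00325) − 0.00528 = 0.0047500 kg/m²/yr.
Box C throughput = its input = 0.0047500 kg/m²/yr; τ = 0.996 / 0.0047500 = 209.7 yr.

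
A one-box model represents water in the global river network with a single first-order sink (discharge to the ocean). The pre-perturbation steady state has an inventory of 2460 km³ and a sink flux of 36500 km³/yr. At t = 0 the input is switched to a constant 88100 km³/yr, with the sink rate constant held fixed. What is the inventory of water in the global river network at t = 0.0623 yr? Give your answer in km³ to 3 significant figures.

4560 km³

τ = M₀/F₀ = 2460/36500 = 0.06740 yr; rate constant k = 1/τ.
New steady state M_∞ = F₁/k = F₁·τ = 88100 × 0.06740 = 5937.7 km³.
M(t) = M_∞ + (M₀ − M_∞)·e^(−t/τ); t/τ = 0.0623/0.06740 = 0.9244, so e^(−t/τ) = 0.3968.
M(t) = 5937.7 − 3478 × 0.3968 = 4557.8 km³.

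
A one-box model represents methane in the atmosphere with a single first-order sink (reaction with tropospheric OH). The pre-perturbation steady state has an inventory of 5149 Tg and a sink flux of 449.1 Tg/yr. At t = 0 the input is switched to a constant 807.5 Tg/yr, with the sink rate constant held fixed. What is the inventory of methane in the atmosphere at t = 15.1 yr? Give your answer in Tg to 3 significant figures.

8160 Tg

The sink rate constant is k = F₀/M₀ = 449.1/5149 = 0.08722 yr⁻¹.
Solving dM/dt = F₁ − kM with M(0) = M₀ gives M(t) = F₁/k + (M₀ − F₁/k)·e^(−kt).
F₁/k = 807.5/0.08722 = 9258.1 Tg; kt = 0.08722 × 15.1 = 1.317, e^(−kt) = 0.2679.
M(15.1) = 9258.1 + (5149 − 9258.1) × 0.2679 = 9258.1 − 1101 = 8157.2 Tg.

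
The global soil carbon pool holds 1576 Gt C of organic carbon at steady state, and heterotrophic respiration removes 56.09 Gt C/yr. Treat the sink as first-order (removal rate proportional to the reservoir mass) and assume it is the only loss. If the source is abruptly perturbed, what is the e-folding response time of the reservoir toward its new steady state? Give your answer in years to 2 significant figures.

28 yr

For a linear reservoir the response time equals the residence time τ = M/F.
τ = 1576 / 56.09 = 28.10 yr.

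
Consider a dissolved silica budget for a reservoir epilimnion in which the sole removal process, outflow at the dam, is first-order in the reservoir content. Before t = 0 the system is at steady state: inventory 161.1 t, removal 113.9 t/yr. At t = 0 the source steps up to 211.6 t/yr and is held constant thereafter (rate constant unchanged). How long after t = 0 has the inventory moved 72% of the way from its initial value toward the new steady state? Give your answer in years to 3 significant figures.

τ = M₀/F₀ = 161.1/113.9 = 1.414 yr.
The remaining gap fraction is e^(−t/τ); 72% covered ⇒ e^(−t/τ) = 0.280.
t = −τ ln(0.280) = 1.414 × 1.273 = 1.800 yr.

1.80 yr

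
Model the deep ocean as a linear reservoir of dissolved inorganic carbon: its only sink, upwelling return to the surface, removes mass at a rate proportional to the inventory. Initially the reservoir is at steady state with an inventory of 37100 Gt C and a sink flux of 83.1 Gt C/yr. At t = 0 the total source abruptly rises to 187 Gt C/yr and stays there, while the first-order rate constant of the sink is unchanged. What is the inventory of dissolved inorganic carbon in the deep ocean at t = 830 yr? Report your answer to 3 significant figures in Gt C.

τ = M₀/F₀ = 37100/83.1 = 446.5 yr; rate constant k = 1/τ.
New steady state M_∞ = F₁/k = F₁·τ = 187 × 446.5 = 83486 Gt C.
M(t) = M_∞ + (M₀ − M_∞)·e^(−t/τ); t/τ = 830/446.5 = 1.859, so e^(−t/τ) = 0.1558.
M(t) = 83486 − 46390 × 0.1558 = 76259 Gt C.

76300 Gt C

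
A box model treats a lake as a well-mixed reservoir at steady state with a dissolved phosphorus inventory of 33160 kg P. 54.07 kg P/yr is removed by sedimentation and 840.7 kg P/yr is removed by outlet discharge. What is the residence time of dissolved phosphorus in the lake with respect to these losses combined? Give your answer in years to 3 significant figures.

Total removal = 54.07 + 840.7 = 894.77 kg P/yr.
τ = M / ΣF_out = 33160 / 894.77 = 37.06 yr.

37.1 yr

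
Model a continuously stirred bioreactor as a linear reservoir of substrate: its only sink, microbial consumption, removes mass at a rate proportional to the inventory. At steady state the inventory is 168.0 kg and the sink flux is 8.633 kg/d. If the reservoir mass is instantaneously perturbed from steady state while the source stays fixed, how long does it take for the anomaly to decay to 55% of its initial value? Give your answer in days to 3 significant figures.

11.6 d

For a linear reservoir the anomaly decays as exp(−t/τ) with τ = M/F = 168.0/8.633 = 19.46 d.
exp(−t/τ) = 0.55 ⇒ t = −τ ln(0.55) = 19.46 × 0.5978 = 11.63 d.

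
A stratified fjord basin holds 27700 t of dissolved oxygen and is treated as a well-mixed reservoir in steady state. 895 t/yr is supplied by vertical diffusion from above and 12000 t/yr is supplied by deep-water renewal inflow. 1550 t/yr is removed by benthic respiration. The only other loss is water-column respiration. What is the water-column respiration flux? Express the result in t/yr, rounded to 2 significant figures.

11000 t/yr

At steady state ΣF_in = ΣF_out.
ΣF_in = 895 + 12000 = 12895 t/yr.
Water-column respiration flux = ΣF_in − (1550) = 12895 − 1550 = 11340 t/yr.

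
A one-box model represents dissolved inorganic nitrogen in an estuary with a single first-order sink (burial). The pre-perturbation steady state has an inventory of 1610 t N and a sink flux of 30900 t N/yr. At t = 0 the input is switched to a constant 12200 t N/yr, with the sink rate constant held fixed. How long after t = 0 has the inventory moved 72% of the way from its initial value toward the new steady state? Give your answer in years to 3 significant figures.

τ = M₀/F₀ = 1610/30900 = 0.05210 yr.
The remaining gap fraction is e^(−t/τ); 72% covered ⇒ e^(−t/τ) = 0.280.
t = −τ ln(0.280) = 0.05210 × 1.273 = 0.06633 yr.

0.0663 yr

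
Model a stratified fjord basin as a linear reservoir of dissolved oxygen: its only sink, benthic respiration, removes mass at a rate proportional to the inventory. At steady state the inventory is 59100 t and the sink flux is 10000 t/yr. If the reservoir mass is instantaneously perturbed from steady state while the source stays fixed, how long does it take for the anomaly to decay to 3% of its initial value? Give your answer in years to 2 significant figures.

21 yr

For a linear reservoir the anomaly decays as exp(−t/τ) with τ = M/F = 59100/10000 = 5.910 yr.
exp(−t/τ) = 0.03 ⇒ t = −τ ln(0.03) = 5.910 × 3.507 = 20.72 yr.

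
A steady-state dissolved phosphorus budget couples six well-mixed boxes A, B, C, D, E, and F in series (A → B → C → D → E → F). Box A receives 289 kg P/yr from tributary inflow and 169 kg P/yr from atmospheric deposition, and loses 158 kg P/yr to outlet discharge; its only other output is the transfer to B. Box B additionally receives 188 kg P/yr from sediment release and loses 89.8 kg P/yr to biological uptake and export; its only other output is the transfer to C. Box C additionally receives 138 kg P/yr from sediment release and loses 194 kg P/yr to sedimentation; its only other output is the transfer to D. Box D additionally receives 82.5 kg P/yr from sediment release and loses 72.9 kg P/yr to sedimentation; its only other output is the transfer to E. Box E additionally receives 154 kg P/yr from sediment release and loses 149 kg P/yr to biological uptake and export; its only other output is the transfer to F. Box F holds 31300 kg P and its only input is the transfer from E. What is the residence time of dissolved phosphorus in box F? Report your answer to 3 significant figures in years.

87.7 yr

Box A: F(A→B) = (289 + 169) − 158 = 300.00 kg P/yr.
Box B: F(B→C) = (300.00 + 188) − 89.8 = 398.20 kg P/yr.
Box C: F(C→D) = (398.20 + 138) − 194 = 342.20 kg P/yr.
Box D: F(D→E) = (342.20 + 82.5) − 72.9 = 351.80 kg P/yr.
Box E: F(E→F) = (351.80 + 154) − 149 = 356.80 kg P/yr.
Box F throughput = its input = 356.80 kg P/yr; τ = 31300 / 356.80 = 87.72 yr.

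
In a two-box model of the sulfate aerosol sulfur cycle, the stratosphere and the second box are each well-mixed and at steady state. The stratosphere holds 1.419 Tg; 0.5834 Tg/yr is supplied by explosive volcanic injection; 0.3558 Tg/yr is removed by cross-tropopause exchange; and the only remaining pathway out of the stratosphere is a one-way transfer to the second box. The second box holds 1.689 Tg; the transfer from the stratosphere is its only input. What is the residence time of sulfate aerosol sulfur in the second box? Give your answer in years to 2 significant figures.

Balance the stratosphere: ΣF_in = 0.58340 Tg/yr.
Transfer to the second box = ΣF_in − (0.3558) = 0.22760 Tg/yr.
At steady state the output of the second box equals its input, 0.22760 Tg/yr.
τ = M / F = 1.689 / 0.22760 = 7.421 yr.

7.4 yr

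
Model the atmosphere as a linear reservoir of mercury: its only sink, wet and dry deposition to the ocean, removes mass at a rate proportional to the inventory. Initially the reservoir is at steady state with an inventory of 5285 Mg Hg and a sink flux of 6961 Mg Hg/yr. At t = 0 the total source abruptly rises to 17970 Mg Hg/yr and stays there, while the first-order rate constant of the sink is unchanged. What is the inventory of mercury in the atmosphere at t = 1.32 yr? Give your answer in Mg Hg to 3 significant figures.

12200 Mg Hg

τ = M₀/F₀ = 5285/6961 = 0.7592 yr; rate constant k = 1/τ.
New steady state M_∞ = F₁/k = F₁·τ = 17970 × 0.7592 = 13643 Mg Hg.
M(t) = M_∞ + (M₀ − M_∞)·e^(−t/τ); t/τ = 1.32/0.7592 = 1.739, so e^(−t/τ) = 0.1758.
M(t) = 13643 − 8358 × 0.1758 = 12174 Mg Hg.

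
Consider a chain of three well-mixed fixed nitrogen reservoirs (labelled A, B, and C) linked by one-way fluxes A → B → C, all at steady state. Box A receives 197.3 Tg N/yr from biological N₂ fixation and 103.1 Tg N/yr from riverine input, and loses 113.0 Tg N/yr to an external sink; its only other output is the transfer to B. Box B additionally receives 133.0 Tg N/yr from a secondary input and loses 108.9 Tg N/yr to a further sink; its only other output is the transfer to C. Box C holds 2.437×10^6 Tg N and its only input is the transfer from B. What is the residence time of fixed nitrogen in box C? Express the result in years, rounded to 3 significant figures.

11500 yr

Box A: F(A→B) = (197.3 + 103.1) − 113.0 = 187.40 Tg N/yr.
Box B: F(B→C) = (187.40 + 133.0) − 108.9 = 211.50 Tg N/yr.
Box C throughput = its input = 211.50 Tg N/yr; τ = 2.437×10^6 / 211.50 = 11520 yr.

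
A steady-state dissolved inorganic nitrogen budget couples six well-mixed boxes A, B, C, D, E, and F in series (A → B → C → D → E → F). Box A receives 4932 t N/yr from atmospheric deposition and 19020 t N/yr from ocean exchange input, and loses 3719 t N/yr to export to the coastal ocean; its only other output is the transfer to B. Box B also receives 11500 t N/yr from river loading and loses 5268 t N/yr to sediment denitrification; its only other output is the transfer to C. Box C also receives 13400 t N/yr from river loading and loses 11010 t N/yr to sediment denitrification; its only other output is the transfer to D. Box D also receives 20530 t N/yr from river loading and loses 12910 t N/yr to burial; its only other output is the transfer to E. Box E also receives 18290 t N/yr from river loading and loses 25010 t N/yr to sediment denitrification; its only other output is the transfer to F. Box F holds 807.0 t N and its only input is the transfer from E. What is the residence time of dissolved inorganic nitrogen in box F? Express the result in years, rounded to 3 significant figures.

Box A: F(A→B) = (4932 + 19020) − 3719 = 20233 t N/yr.
Box B: F(B→C) = (20233 + 11500) − 5268 = 26465 t N/yr.
Box C: F(C→D) = (26465 + 13400) − 11010 = 28855 t N/yr.
Box D: F(D→E) = (28855 + 20530) − 12910 = 36475 t N/yr.
Box E: F(E→F) = (36475 + 18290) − 25010 = 29755 t N/yr.
Box F throughput = its input = 29755 t N/yr; τ = 807.0 / 29755 = 0.02712 yr.

0.0271 yr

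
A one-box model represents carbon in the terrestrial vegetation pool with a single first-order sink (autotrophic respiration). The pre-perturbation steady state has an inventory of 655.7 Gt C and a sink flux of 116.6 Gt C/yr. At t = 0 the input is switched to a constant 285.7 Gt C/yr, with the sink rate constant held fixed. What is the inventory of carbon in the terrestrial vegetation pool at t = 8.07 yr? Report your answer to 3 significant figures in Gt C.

Residence time τ = M₀/F₀ = 5.623 yr. The eventual steady state is M_∞ = M₀·(F₁/F₀) = 655.7 × 285.7/116.6 = 1606.6 Gt C.
The anomaly ΔM(t) = M(t) − M_∞ decays as ΔM₀·e^(−t/τ) with ΔM₀ = 655.7 − 1606.6 = −950.9 Gt C.
At t = 8.07 yr, e^(−t/τ) = e^(−1.435) = 0.2381, so ΔM = −226.4 Gt C and M = 1606.6 − 226.4 = 1380.2 Gt C.

1380 Gt C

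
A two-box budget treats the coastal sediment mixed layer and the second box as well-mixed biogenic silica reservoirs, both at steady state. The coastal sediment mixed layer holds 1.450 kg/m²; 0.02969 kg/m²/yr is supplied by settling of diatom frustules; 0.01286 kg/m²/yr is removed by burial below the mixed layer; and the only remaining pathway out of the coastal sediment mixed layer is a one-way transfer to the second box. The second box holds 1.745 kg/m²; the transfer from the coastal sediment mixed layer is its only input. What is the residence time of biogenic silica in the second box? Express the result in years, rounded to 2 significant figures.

100 yr

Balance the coastal sediment mixed layer: ΣF_in = 0.029690 kg/m²/yr.
Transfer to the second box = ΣF_in − (0.01286) = 0.016830 kg/m²/yr.
At steady state the output of the second box equals its input, 0.016830 kg/m²/yr.
τ = M / F = 1.745 / 0.016830 = 103.7 yr.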